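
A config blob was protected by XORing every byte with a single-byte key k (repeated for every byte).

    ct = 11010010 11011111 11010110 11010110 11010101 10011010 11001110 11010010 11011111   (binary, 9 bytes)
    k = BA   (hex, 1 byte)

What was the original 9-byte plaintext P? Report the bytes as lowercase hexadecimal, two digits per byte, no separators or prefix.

68656c6c6f20746865

The 1-byte key repeats, so the effective keystream is ba ba ba ba ba ba ba ba ba.
byte 0: 11010010 xor 10111010 = 01101000
byte 1: 11011111 xor 10111010 = 01100101
byte 2: 11010110 xor 10111010 = 01101100
byte 3: 11010110 xor 10111010 = 01101100
byte 4: 11010101 xor 10111010 = 01101111
byte 5: 10011010 xor 10111010 = 00100000
byte 6: 11001110 xor 10111010 = 01110100
byte 7: 11010010 xor 10111010 = 01101000
byte 8: 11011111 xor 10111010 = 01100101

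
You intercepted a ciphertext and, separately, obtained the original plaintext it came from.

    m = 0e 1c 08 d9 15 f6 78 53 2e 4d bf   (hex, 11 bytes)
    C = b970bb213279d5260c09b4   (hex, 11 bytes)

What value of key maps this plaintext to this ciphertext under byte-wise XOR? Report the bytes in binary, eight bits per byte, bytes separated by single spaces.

10110111 01101100 10110011 11111000 00100111 10001111 10101101 01110101 00100010 01000100 00001011

Since C = m ⊕ key, XORing both sides with m gives key = m ⊕ C.
0e ^ b9 = b7
1c ^ 70 = 6c
08 ^ bb = b3
d9 ^ 21 = f8
15 ^ 32 = 27
f6 ^ 79 = 8f
78 ^ d5 = ad
53 ^ 26 = 75
2e ^ 0c = 22
4d ^ 09 = 44
bf ^ b4 = 0b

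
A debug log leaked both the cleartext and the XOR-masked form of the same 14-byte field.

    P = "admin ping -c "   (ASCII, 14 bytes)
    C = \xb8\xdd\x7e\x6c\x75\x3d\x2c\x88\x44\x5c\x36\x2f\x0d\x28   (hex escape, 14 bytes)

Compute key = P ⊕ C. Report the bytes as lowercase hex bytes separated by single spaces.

d9 b9 13 05 1b 1d 5c e1 2a 3b 16 02 6e 08

Since C = P ⊕ key, XORing both sides with P gives key = P ⊕ C.
byte 0: 61 XOR b8 = d9
byte 1: 64 XOR dd = b9
byte 2: 6d XOR 7e = 13
byte 3: 69 XOR 6c = 05
byte 4: 6e XOR 75 = 1b
byte 5: 20 XOR 3d = 1d
byte 6: 70 XOR 2c = 5c
byte 7: 69 XOR 88 = e1
byte 8: 6e XOR 44 = 2a
byte 9: 67 XOR 5c = 3b
byte 10: 20 XOR 36 = 16
byte 11: 2d XOR 2f = 02
byte 12: 63 XOR 0d = 6e
byte 13: 20 XOR 28 = 08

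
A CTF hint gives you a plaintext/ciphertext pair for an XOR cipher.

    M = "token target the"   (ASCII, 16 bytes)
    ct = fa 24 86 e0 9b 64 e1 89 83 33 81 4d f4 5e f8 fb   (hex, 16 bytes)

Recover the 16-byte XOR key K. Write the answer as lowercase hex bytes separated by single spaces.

Since ct = M ⊕ K, XORing both sides with M gives K = M ⊕ ct.
74 XOR fa = 8e
6f XOR 24 = 4b
6b XOR 86 = ed
65 XOR e0 = 85
6e XOR 9b = f5
20 XOR 64 = 44
74 XOR e1 = 95
61 XOR 89 = e8
72 XOR 83 = f1
67 XOR 33 = 54
65 XOR 81 = e4
74 XOR 4d = 39
20 XOR f4 = d4
74 XOR 5e = 2a
68 XOR f8 = 90
65 XOR fb = 9e

8e 4b ed 85 f5 44 95 e8 f1 54 e4 39 d4 2a 90 9e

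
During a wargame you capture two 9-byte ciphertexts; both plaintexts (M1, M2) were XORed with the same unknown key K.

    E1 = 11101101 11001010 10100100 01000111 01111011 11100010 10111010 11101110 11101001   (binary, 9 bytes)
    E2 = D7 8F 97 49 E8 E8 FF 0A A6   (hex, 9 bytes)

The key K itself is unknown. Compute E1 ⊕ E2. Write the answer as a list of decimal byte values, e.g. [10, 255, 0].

E1 ⊕ E2 = (M1 ⊕ K) ⊕ (M2 ⊕ K) = M1 ⊕ M2 — the shared key cancels under XOR.
byte 0: 11101101 XOR 11010111 = 00111010
byte 1: 11001010 XOR 10001111 = 01000101
byte 2: 10100100 XOR 10010111 = 00110011
byte 3: 01000111 XOR 01001001 = 00001110
byte 4: 01111011 XOR 11101000 = 10010011
byte 5: 11100010 XOR 11101000 = 00001010
byte 6: 10111010 XOR 11111111 = 01000101
byte 7: 11101110 XOR 00001010 = 11100100
byte 8: 11101001 XOR 10100110 = 01001111

[58, 69, 51, 14, 147, 10, 69, 228, 79]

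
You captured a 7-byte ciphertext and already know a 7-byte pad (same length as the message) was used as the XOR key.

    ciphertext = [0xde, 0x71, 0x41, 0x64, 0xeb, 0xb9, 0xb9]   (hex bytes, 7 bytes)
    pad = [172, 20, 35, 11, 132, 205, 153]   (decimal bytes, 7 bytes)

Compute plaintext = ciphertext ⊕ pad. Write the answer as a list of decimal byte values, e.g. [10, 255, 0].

XOR is its own inverse, so applying the key byte-wise gives the result directly.
byte 0: de XOR ac = 72
byte 1: 71 XOR 14 = 65
byte 2: 41 XOR 23 = 62
byte 3: 64 XOR 0b = 6f
byte 4: eb XOR 84 = 6f
byte 5: b9 XOR cd = 74
byte 6: b9 XOR 99 = 20

[114, 101, 98, 111, 111, 116, 32]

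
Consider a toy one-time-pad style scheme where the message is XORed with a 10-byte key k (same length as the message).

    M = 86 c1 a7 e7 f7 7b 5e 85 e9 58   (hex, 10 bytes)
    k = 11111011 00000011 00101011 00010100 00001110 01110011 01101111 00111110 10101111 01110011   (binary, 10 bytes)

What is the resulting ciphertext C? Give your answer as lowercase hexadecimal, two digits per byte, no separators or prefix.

7dc28cf3f90831bb462b

XOR is its own inverse, so applying the key byte-wise gives the result directly.
byte 0: 86 ⊕ fb = 7d
byte 1: c1 ⊕ 03 = c2
byte 2: a7 ⊕ 2b = 8c
byte 3: e7 ⊕ 14 = f3
byte 4: f7 ⊕ 0e = f9
byte 5: 7b ⊕ 73 = 08
byte 6: 5e ⊕ 6f = 31
byte 7: 85 ⊕ 3e = bb
byte 8: e9 ⊕ af = 46
byte 9: 58 ⊕ 73 = 2b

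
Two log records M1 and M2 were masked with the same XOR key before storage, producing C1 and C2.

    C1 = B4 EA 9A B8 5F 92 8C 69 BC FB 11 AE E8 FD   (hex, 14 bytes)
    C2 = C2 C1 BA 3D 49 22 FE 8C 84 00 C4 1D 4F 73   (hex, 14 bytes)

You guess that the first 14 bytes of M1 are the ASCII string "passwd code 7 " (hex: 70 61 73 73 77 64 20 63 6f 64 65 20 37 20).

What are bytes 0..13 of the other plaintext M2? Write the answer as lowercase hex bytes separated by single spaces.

06 4a 53 f6 61 d4 52 86 57 9f b0 93 90 ae

First, C1 ⊕ C2 = (M1 ⊕ K) ⊕ (M2 ⊕ K) = M1 ⊕ M2, so the key drops out. Then M2 = (M1 ⊕ M2) ⊕ M1 over the first 14 bytes.
byte 0: (b4 ^ c2) ^ 70 = 76 ^ 70 = 06
byte 1: (ea ^ c1) ^ 61 = 2b ^ 61 = 4a
byte 2: (9a ^ ba) ^ 73 = 20 ^ 73 = 53
byte 3: (b8 ^ 3d) ^ 73 = 85 ^ 73 = f6
byte 4: (5f ^ 49) ^ 77 = 16 ^ 77 = 61
byte 5: (92 ^ 22) ^ 64 = b0 ^ 64 = d4
byte 6: (8c ^ fe) ^ 20 = 72 ^ 20 = 52
byte 7: (69 ^ 8c) ^ 63 = e5 ^ 63 = 86
byte 8: (bc ^ 84) ^ 6f = 38 ^ 6f = 57
byte 9: (fb ^ 00) ^ 64 = fb ^ 64 = 9f
byte 10: (11 ^ c4) ^ 65 = d5 ^ 65 = b0
byte 11: (ae ^ 1d) ^ 20 = b3 ^ 20 = 93
byte 12: (e8 ^ 4f) ^ 37 = a7 ^ 37 = 90
byte 13: (fd ^ 73) ^ 20 = 8e ^ 20 = ae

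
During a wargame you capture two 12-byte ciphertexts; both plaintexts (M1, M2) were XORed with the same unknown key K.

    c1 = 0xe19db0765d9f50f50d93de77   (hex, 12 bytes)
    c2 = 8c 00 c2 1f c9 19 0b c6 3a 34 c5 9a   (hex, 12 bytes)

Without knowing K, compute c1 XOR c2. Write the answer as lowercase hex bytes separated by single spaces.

c1 ⊕ c2 = (M1 ⊕ K) ⊕ (M2 ⊕ K) = M1 ⊕ M2 — the shared key cancels under XOR.
e1 ⊕ 8c = 6d
9d ⊕ 00 = 9d
b0 ⊕ c2 = 72
76 ⊕ 1f = 69
5d ⊕ c9 = 94
9f ⊕ 19 = 86
50 ⊕ 0b = 5b
f5 ⊕ c6 = 33
0d ⊕ 3a = 37
93 ⊕ 34 = a7
de ⊕ c5 = 1b
77 ⊕ 9a = ed

6d 9d 72 69 94 86 5b 33 37 a7 1b ed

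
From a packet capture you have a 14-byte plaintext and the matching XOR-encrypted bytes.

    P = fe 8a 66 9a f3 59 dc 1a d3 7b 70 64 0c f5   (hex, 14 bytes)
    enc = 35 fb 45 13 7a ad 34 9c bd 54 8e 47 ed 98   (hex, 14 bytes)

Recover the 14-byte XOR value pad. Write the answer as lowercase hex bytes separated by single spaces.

Since enc = P ⊕ pad, XORing both sides with P gives pad = P ⊕ enc.
254 XOR  53 = 203
138 XOR 251 = 113
102 XOR  69 =  35
154 XOR  19 = 137
243 XOR 122 = 137
 89 XOR 173 = 244
220 XOR  52 = 232
 26 XOR 156 = 134
211 XOR 189 = 110
123 XOR  84 =  47
112 XOR 142 = 254
100 XOR  71 =  35
 12 XOR 237 = 225
245 XOR 152 = 109

cb 71 23 89 89 f4 e8 86 6e 2f fe 23 e1 6d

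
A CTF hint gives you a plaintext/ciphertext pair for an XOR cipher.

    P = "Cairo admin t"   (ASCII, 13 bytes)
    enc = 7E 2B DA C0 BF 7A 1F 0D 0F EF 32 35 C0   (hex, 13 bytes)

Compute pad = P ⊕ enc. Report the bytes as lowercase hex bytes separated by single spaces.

Since enc = P ⊕ pad, XORing both sides with P gives pad = P ⊕ enc.
byte 0: 43 ^ 7e = 3d
byte 1: 61 ^ 2b = 4a
byte 2: 69 ^ da = b3
byte 3: 72 ^ c0 = b2
byte 4: 6f ^ bf = d0
byte 5: 20 ^ 7a = 5a
byte 6: 61 ^ 1f = 7e
byte 7: 64 ^ 0d = 69
byte 8: 6d ^ 0f = 62
byte 9: 69 ^ ef = 86
byte 10: 6e ^ 32 = 5c
byte 11: 20 ^ 35 = 15
byte 12: 74 ^ c0 = b4

3d 4a b3 b2 d0 5a 7e 69 62 86 5c 15 b4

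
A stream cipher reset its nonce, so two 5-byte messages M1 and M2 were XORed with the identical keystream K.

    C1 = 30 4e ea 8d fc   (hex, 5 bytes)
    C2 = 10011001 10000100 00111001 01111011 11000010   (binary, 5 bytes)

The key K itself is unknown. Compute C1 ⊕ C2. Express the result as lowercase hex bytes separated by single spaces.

a9 ca d3 f6 3e

C1 ⊕ C2 = (M1 ⊕ K) ⊕ (M2 ⊕ K) = M1 ⊕ M2 — the shared key cancels under XOR.
30 ^ 99 = a9
4e ^ 84 = ca
ea ^ 39 = d3
8d ^ 7b = f6
fc ^ c2 = 3e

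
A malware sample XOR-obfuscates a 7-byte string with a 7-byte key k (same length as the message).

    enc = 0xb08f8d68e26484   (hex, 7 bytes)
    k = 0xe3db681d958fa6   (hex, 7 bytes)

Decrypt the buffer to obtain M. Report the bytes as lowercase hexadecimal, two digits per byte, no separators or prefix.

5354e57577eb22

176 ^ 227 =  83
143 ^ 219 =  84
141 ^ 104 = 229
104 ^  29 = 117
226 ^ 149 = 119
100 ^ 143 = 235
132 ^ 166 =  34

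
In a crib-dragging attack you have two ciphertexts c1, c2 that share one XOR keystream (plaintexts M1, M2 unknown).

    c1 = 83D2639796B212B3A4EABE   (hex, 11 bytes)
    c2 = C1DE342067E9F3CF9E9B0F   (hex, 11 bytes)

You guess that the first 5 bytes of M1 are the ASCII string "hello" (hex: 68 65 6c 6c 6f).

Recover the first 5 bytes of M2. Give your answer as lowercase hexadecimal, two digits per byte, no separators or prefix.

First, c1 ⊕ c2 = (M1 ⊕ K) ⊕ (M2 ⊕ K) = M1 ⊕ M2, so the key drops out. Then M2 = (M1 ⊕ M2) ⊕ M1 over the first 5 bytes.
byte 0: (83 xor c1) xor 68 = 42 xor 68 = 2a
byte 1: (d2 xor de) xor 65 = 0c xor 65 = 69
byte 2: (63 xor 34) xor 6c = 57 xor 6c = 3b
byte 3: (97 xor 20) xor 6c = b7 xor 6c = db
byte 4: (96 xor 67) xor 6f = f1 xor 6f = 9e

2a693bdb9e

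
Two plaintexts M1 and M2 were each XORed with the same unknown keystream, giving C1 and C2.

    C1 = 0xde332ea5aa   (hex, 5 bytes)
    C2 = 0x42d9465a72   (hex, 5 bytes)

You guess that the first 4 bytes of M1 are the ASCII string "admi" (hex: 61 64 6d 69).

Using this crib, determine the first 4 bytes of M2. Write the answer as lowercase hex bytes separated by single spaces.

First, C1 ⊕ C2 = (M1 ⊕ K) ⊕ (M2 ⊕ K) = M1 ⊕ M2, so the key drops out. Then M2 = (M1 ⊕ M2) ⊕ M1 over the first 4 bytes.
byte 0: (de XOR 42) XOR 61 = 9c XOR 61 = fd
byte 1: (33 XOR d9) XOR 64 = ea XOR 64 = 8e
byte 2: (2e XOR 46) XOR 6d = 68 XOR 6d = 05
byte 3: (a5 XOR 5a) XOR 69 = ff XOR 69 = 96

fd 8e 05 96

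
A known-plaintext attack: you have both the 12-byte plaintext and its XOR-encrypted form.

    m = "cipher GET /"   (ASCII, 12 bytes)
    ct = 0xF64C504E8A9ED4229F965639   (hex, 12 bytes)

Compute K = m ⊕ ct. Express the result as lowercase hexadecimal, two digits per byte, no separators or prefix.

Since ct = m ⊕ K, XORing both sides with m gives K = m ⊕ ct.
63 XOR f6 = 95
69 XOR 4c = 25
70 XOR 50 = 20
68 XOR 4e = 26
65 XOR 8a = ef
72 XOR 9e = ec
20 XOR d4 = f4
47 XOR 22 = 65
45 XOR 9f = da
54 XOR 96 = c2
20 XOR 56 = 76
2f XOR 39 = 16

95252026efecf465dac27616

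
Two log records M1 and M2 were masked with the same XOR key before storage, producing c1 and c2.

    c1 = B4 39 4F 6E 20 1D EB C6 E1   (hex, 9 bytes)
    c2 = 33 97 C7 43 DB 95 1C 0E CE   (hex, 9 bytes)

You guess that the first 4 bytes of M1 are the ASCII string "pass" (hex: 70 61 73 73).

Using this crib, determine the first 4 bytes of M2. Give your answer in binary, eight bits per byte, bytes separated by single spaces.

11110111 11001111 11111011 01011110

First, c1 ⊕ c2 = (M1 ⊕ K) ⊕ (M2 ⊕ K) = M1 ⊕ M2, so the key drops out. Then M2 = (M1 ⊕ M2) ⊕ M1 over the first 4 bytes.
byte 0: (b4 ^ 33) ^ 70 = 87 ^ 70 = f7
byte 1: (39 ^ 97) ^ 61 = ae ^ 61 = cf
byte 2: (4f ^ c7) ^ 73 = 88 ^ 73 = fb
byte 3: (6e ^ 43) ^ 73 = 2d ^ 73 = 5e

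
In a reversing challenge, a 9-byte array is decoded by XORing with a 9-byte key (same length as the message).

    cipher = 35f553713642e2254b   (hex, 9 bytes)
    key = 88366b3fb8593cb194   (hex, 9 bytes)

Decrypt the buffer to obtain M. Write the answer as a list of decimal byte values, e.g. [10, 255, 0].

00110101 ⊕ 10001000 = 10111101
11110101 ⊕ 00110110 = 11000011
01010011 ⊕ 01101011 = 00111000
01110001 ⊕ 00111111 = 01001110
00110110 ⊕ 10111000 = 10001110
01000010 ⊕ 01011001 = 00011011
11100010 ⊕ 00111100 = 11011110
00100101 ⊕ 10110001 = 10010100
01001011 ⊕ 10010100 = 11011111

[189, 195, 56, 78, 142, 27, 222, 148, 223]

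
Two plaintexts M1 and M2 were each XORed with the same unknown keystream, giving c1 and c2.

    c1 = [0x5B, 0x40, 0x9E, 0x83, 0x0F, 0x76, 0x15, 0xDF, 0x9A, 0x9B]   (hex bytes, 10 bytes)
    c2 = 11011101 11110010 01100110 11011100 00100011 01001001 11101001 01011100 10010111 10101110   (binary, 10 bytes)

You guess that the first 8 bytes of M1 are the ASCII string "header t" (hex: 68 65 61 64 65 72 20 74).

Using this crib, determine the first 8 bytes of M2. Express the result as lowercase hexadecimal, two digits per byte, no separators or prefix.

First, c1 ⊕ c2 = (M1 ⊕ K) ⊕ (M2 ⊕ K) = M1 ⊕ M2, so the key drops out. Then M2 = (M1 ⊕ M2) ⊕ M1 over the first 8 bytes.
byte 0: (5b XOR dd) XOR 68 = 86 XOR 68 = ee
byte 1: (40 XOR f2) XOR 65 = b2 XOR 65 = d7
byte 2: (9e XOR 66) XOR 61 = f8 XOR 61 = 99
byte 3: (83 XOR dc) XOR 64 = 5f XOR 64 = 3b
byte 4: (0f XOR 23) XOR 65 = 2c XOR 65 = 49
byte 5: (76 XOR 49) XOR 72 = 3f XOR 72 = 4d
byte 6: (15 XOR e9) XOR 20 = fc XOR 20 = dc
byte 7: (df XOR 5c) XOR 74 = 83 XOR 74 = f7

eed7993b494ddcf7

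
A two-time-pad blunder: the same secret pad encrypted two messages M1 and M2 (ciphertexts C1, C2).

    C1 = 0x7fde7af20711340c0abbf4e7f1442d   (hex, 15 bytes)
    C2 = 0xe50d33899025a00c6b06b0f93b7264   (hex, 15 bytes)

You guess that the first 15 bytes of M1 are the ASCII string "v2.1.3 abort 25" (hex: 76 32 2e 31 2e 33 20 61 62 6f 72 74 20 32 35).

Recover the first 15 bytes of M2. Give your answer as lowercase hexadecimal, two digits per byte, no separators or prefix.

First, C1 ⊕ C2 = (M1 ⊕ K) ⊕ (M2 ⊕ K) = M1 ⊕ M2, so the key drops out. Then M2 = (M1 ⊕ M2) ⊕ M1 over the first 15 bytes.
byte 0: (7f ⊕ e5) ⊕ 76 = 9a ⊕ 76 = ec
byte 1: (de ⊕ 0d) ⊕ 32 = d3 ⊕ 32 = e1
byte 2: (7a ⊕ 33) ⊕ 2e = 49 ⊕ 2e = 67
byte 3: (f2 ⊕ 89) ⊕ 31 = 7b ⊕ 31 = 4a
byte 4: (07 ⊕ 90) ⊕ 2e = 97 ⊕ 2e = b9
byte 5: (11 ⊕ 25) ⊕ 33 = 34 ⊕ 33 = 07
byte 6: (34 ⊕ a0) ⊕ 20 = 94 ⊕ 20 = b4
byte 7: (0c ⊕ 0c) ⊕ 61 = 00 ⊕ 61 = 61
byte 8: (0a ⊕ 6b) ⊕ 62 = 61 ⊕ 62 = 03
byte 9: (bb ⊕ 06) ⊕ 6f = bd ⊕ 6f = d2
byte 10: (f4 ⊕ b0) ⊕ 72 = 44 ⊕ 72 = 36
byte 11: (e7 ⊕ f9) ⊕ 74 = 1e ⊕ 74 = 6a
byte 12: (f1 ⊕ 3b) ⊕ 20 = ca ⊕ 20 = ea
byte 13: (44 ⊕ 72) ⊕ 32 = 36 ⊕ 32 = 04
byte 14: (2d ⊕ 64) ⊕ 35 = 49 ⊕ 35 = 7c

ece1674ab907b46103d2366aea047c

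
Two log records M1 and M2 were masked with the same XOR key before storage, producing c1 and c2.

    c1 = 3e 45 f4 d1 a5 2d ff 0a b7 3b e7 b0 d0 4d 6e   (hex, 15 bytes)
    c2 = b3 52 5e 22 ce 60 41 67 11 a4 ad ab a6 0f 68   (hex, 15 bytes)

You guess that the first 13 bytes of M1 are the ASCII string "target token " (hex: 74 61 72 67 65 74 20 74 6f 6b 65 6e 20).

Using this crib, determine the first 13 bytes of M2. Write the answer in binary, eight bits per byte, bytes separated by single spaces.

First, c1 ⊕ c2 = (M1 ⊕ K) ⊕ (M2 ⊕ K) = M1 ⊕ M2, so the key drops out. Then M2 = (M1 ⊕ M2) ⊕ M1 over the first 13 bytes.
byte 0: (3e ^ b3) ^ 74 = 8d ^ 74 = f9
byte 1: (45 ^ 52) ^ 61 = 17 ^ 61 = 76
byte 2: (f4 ^ 5e) ^ 72 = aa ^ 72 = d8
byte 3: (d1 ^ 22) ^ 67 = f3 ^ 67 = 94
byte 4: (a5 ^ ce) ^ 65 = 6b ^ 65 = 0e
byte 5: (2d ^ 60) ^ 74 = 4d ^ 74 = 39
byte 6: (ff ^ 41) ^ 20 = be ^ 20 = 9e
byte 7: (0a ^ 67) ^ 74 = 6d ^ 74 = 19
byte 8: (b7 ^ 11) ^ 6f = a6 ^ 6f = c9
byte 9: (3b ^ a4) ^ 6b = 9f ^ 6b = f4
byte 10: (e7 ^ ad) ^ 65 = 4a ^ 65 = 2f
byte 11: (b0 ^ ab) ^ 6e = 1b ^ 6e = 75
byte 12: (d0 ^ a6) ^ 20 = 76 ^ 20 = 56

11111001 01110110 11011000 10010100 00001110 00111001 10011110 00011001 11001001 11110100 00101111 01110101 01010110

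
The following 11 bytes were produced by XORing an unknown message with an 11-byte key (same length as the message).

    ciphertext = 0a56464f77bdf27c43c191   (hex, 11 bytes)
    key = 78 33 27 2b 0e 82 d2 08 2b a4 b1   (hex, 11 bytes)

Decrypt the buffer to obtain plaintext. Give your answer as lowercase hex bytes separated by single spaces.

72 65 61 64 79 3f 20 74 68 65 20

XOR is its own inverse, so applying the key byte-wise gives the result directly.
byte 0: 0a XOR 78 = 72
byte 1: 56 XOR 33 = 65
byte 2: 46 XOR 27 = 61
byte 3: 4f XOR 2b = 64
byte 4: 77 XOR 0e = 79
byte 5: bd XOR 82 = 3f
byte 6: f2 XOR d2 = 20
byte 7: 7c XOR 08 = 74
byte 8: 43 XOR 2b = 68
byte 9: c1 XOR a4 = 65
byte 10: 91 XOR b1 = 20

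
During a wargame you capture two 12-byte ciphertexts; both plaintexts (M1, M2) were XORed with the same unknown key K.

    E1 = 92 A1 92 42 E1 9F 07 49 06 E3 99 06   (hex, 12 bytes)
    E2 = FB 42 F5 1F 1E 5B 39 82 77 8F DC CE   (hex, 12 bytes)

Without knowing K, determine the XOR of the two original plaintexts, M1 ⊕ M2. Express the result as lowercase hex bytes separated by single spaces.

69 e3 67 5d ff c4 3e cb 71 6c 45 c8

E1 ⊕ E2 = (M1 ⊕ K) ⊕ (M2 ⊕ K) = M1 ⊕ M2 — the shared key cancels under XOR.
146 xor 251 = 105
161 xor  66 = 227
146 xor 245 = 103
 66 xor  31 =  93
225 xor  30 = 255
159 xor  91 = 196
  7 xor  57 =  62
 73 xor 130 = 203
  6 xor 119 = 113
227 xor 143 = 108
153 xor 220 =  69
  6 xor 206 = 200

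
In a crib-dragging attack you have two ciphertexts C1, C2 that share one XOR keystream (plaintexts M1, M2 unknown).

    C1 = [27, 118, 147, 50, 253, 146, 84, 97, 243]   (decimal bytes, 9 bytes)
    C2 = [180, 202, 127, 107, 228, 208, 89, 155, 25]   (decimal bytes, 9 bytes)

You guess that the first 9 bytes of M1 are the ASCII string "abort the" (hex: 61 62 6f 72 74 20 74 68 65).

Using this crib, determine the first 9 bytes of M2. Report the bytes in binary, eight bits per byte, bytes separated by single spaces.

11001110 11011110 10000011 00101011 01101101 01100010 01111001 10010010 10001111

First, C1 ⊕ C2 = (M1 ⊕ K) ⊕ (M2 ⊕ K) = M1 ⊕ M2, so the key drops out. Then M2 = (M1 ⊕ M2) ⊕ M1 over the first 9 bytes.
byte 0: (1b ⊕ b4) ⊕ 61 = af ⊕ 61 = ce
byte 1: (76 ⊕ ca) ⊕ 62 = bc ⊕ 62 = de
byte 2: (93 ⊕ 7f) ⊕ 6f = ec ⊕ 6f = 83
byte 3: (32 ⊕ 6b) ⊕ 72 = 59 ⊕ 72 = 2b
byte 4: (fd ⊕ e4) ⊕ 74 = 19 ⊕ 74 = 6d
byte 5: (92 ⊕ d0) ⊕ 20 = 42 ⊕ 20 = 62
byte 6: (54 ⊕ 59) ⊕ 74 = 0d ⊕ 74 = 79
byte 7: (61 ⊕ 9b) ⊕ 68 = fa ⊕ 68 = 92
byte 8: (f3 ⊕ 19) ⊕ 65 = ea ⊕ 65 = 8f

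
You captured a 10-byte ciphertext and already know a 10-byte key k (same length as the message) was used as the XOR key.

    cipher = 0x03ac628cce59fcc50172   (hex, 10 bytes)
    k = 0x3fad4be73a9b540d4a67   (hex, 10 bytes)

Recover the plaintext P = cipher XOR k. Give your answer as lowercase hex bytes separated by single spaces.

  3 xor  63 =  60
172 xor 173 =   1
 98 xor  75 =  41
140 xor 231 = 107
206 xor  58 = 244
 89 xor 155 = 194
252 xor  84 = 168
197 xor  13 = 200
  1 xor  74 =  75
114 xor 103 =  21

3c 01 29 6b f4 c2 a8 c8 4b 15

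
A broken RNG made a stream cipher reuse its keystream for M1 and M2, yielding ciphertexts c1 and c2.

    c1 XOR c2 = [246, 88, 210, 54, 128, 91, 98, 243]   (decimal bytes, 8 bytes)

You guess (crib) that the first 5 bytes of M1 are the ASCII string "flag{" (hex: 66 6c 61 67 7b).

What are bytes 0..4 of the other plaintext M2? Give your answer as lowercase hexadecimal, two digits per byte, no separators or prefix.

Since c1 ⊕ c2 = M1 ⊕ M2, XORing with the guessed M1 bytes yields the corresponding M2 bytes: M2 = (c1 ⊕ c2) ⊕ M1.
f6 xor 66 = 90
58 xor 6c = 34
d2 xor 61 = b3
36 xor 67 = 51
80 xor 7b = fb

9034b351fb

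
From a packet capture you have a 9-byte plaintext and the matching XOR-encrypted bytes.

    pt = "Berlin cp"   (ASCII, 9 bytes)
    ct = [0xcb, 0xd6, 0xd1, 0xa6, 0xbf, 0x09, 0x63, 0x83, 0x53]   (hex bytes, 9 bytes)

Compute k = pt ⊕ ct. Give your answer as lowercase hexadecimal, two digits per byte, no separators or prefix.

Since ct = pt ⊕ k, XORing both sides with pt gives k = pt ⊕ ct.
42 ^ cb = 89
65 ^ d6 = b3
72 ^ d1 = a3
6c ^ a6 = ca
69 ^ bf = d6
6e ^ 09 = 67
20 ^ 63 = 43
63 ^ 83 = e0
70 ^ 53 = 23

89b3a3cad66743e023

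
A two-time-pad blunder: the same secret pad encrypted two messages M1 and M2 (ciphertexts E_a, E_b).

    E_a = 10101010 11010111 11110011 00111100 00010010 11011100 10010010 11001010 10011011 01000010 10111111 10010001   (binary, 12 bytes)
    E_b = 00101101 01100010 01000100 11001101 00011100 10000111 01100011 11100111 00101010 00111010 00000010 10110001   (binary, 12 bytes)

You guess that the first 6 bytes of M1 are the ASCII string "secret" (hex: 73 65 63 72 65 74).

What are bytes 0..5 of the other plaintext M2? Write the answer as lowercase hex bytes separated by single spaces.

f4 d0 d4 83 6b 2f

First, E_a ⊕ E_b = (M1 ⊕ K) ⊕ (M2 ⊕ K) = M1 ⊕ M2, so the key drops out. Then M2 = (M1 ⊕ M2) ⊕ M1 over the first 6 bytes.
byte 0: (aa ⊕ 2d) ⊕ 73 = 87 ⊕ 73 = f4
byte 1: (d7 ⊕ 62) ⊕ 65 = b5 ⊕ 65 = d0
byte 2: (f3 ⊕ 44) ⊕ 63 = b7 ⊕ 63 = d4
byte 3: (3c ⊕ cd) ⊕ 72 = f1 ⊕ 72 = 83
byte 4: (12 ⊕ 1c) ⊕ 65 = 0e ⊕ 65 = 6b
byte 5: (dc ⊕ 87) ⊕ 74 = 5b ⊕ 74 = 2f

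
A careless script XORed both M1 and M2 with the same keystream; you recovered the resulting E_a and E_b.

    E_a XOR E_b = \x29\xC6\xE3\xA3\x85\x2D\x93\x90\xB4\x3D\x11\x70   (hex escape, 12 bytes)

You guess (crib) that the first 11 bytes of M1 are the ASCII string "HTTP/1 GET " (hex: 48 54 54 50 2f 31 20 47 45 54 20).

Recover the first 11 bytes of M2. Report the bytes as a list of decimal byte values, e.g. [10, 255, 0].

[97, 146, 183, 243, 170, 28, 179, 215, 241, 105, 49]

Since E_a ⊕ E_b = M1 ⊕ M2, XORing with the guessed M1 bytes yields the corresponding M2 bytes: M2 = (E_a ⊕ E_b) ⊕ M1.
29 XOR 48 = 61
c6 XOR 54 = 92
e3 XOR 54 = b7
a3 XOR 50 = f3
85 XOR 2f = aa
2d XOR 31 = 1c
93 XOR 20 = b3
90 XOR 47 = d7
b4 XOR 45 = f1
3d XOR 54 = 69
11 XOR 20 = 31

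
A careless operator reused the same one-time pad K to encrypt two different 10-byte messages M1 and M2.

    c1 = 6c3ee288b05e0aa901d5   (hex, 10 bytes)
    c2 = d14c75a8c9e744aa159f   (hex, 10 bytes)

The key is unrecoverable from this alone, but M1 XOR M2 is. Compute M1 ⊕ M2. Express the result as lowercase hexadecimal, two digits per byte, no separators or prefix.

c1 ⊕ c2 = (M1 ⊕ K) ⊕ (M2 ⊕ K) = M1 ⊕ M2 — the shared key cancels under XOR.
byte 0: 108 xor 209 = 189
byte 1:  62 xor  76 = 114
byte 2: 226 xor 117 = 151
byte 3: 136 xor 168 =  32
byte 4: 176 xor 201 = 121
byte 5:  94 xor 231 = 185
byte 6:  10 xor  68 =  78
byte 7: 169 xor 170 =   3
byte 8:   1 xor  21 =  20
byte 9: 213 xor 159 =  74

bd72972079b94e03144a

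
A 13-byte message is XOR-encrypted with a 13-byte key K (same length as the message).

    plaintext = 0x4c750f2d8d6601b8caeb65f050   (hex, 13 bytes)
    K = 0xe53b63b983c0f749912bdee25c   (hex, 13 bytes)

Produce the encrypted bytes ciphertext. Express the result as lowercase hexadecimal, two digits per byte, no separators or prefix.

byte 0: 01001100 ⊕ 11100101 = 10101001
byte 1: 01110101 ⊕ 00111011 = 01001110
byte 2: 00001111 ⊕ 01100011 = 01101100
byte 3: 00101101 ⊕ 10111001 = 10010100
byte 4: 10001101 ⊕ 10000011 = 00001110
byte 5: 01100110 ⊕ 11000000 = 10100110
byte 6: 00000001 ⊕ 11110111 = 11110110
byte 7: 10111000 ⊕ 01001001 = 11110001
byte 8: 11001010 ⊕ 10010001 = 01011011
byte 9: 11101011 ⊕ 00101011 = 11000000
byte 10: 01100101 ⊕ 11011110 = 10111011
byte 11: 11110000 ⊕ 11100010 = 00010010
byte 12: 01010000 ⊕ 01011100 = 00001100

a94e6c940ea6f6f15bc0bb120c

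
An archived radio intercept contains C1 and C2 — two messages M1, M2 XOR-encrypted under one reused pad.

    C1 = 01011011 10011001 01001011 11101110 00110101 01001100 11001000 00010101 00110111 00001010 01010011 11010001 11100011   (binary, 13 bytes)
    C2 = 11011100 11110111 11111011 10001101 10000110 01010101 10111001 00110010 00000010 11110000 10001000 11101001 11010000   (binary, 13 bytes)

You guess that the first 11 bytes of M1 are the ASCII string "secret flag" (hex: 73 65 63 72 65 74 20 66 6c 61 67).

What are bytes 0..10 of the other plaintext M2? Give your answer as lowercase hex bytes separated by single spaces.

f4 0b d3 11 d6 6d 51 41 59 9b bc

First, C1 ⊕ C2 = (M1 ⊕ K) ⊕ (M2 ⊕ K) = M1 ⊕ M2, so the key drops out. Then M2 = (M1 ⊕ M2) ⊕ M1 over the first 11 bytes.
byte 0: (5b ⊕ dc) ⊕ 73 = 87 ⊕ 73 = f4
byte 1: (99 ⊕ f7) ⊕ 65 = 6e ⊕ 65 = 0b
byte 2: (4b ⊕ fb) ⊕ 63 = b0 ⊕ 63 = d3
byte 3: (ee ⊕ 8d) ⊕ 72 = 63 ⊕ 72 = 11
byte 4: (35 ⊕ 86) ⊕ 65 = b3 ⊕ 65 = d6
byte 5: (4c ⊕ 55) ⊕ 74 = 19 ⊕ 74 = 6d
byte 6: (c8 ⊕ b9) ⊕ 20 = 71 ⊕ 20 = 51
byte 7: (15 ⊕ 32) ⊕ 66 = 27 ⊕ 66 = 41
byte 8: (37 ⊕ 02) ⊕ 6c = 35 ⊕ 6c = 59
byte 9: (0a ⊕ f0) ⊕ 61 = fa ⊕ 61 = 9b
byte 10: (53 ⊕ 88) ⊕ 67 = db ⊕ 67 = bc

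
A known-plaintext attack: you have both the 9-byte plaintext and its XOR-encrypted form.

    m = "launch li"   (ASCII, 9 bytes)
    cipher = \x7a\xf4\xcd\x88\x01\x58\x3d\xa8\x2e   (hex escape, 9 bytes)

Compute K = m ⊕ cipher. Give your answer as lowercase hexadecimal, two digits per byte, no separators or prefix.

1695b8e662301dc447

Since cipher = m ⊕ K, XORing both sides with m gives K = m ⊕ cipher.
6c xor 7a = 16
61 xor f4 = 95
75 xor cd = b8
6e xor 88 = e6
63 xor 01 = 62
68 xor 58 = 30
20 xor 3d = 1d
6c xor a8 = c4
69 xor 2e = 47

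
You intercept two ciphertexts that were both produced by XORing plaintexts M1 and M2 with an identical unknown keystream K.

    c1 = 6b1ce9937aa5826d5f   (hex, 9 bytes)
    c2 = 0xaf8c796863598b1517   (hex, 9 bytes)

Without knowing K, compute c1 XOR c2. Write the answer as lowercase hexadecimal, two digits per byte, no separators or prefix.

c1 ⊕ c2 = (M1 ⊕ K) ⊕ (M2 ⊕ K) = M1 ⊕ M2 — the shared key cancels under XOR.
107 ⊕ 175 = 196
 28 ⊕ 140 = 144
233 ⊕ 121 = 144
147 ⊕ 104 = 251
122 ⊕  99 =  25
165 ⊕  89 = 252
130 ⊕ 139 =   9
109 ⊕  21 = 120
 95 ⊕  23 =  72

c49090fb19fc097848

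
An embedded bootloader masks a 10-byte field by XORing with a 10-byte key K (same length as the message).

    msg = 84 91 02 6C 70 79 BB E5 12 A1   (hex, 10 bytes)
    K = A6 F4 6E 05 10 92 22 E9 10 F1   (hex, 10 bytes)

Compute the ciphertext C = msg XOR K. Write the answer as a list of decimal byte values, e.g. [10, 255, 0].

[34, 101, 108, 105, 96, 235, 153, 12, 2, 80]

byte 0: 84 ^ a6 = 22
byte 1: 91 ^ f4 = 65
byte 2: 02 ^ 6e = 6c
byte 3: 6c ^ 05 = 69
byte 4: 70 ^ 10 = 60
byte 5: 79 ^ 92 = eb
byte 6: bb ^ 22 = 99
byte 7: e5 ^ e9 = 0c
byte 8: 12 ^ 10 = 02
byte 9: a1 ^ f1 = 50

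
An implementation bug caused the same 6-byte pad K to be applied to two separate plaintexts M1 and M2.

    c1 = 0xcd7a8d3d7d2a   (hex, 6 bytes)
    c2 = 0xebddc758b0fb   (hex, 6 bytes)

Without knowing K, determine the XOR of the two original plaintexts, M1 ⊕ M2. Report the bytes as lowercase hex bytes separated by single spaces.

26 a7 4a 65 cd d1

c1 ⊕ c2 = (M1 ⊕ K) ⊕ (M2 ⊕ K) = M1 ⊕ M2 — the shared key cancels under XOR.
byte 0: cd ^ eb = 26
byte 1: 7a ^ dd = a7
byte 2: 8d ^ c7 = 4a
byte 3: 3d ^ 58 = 65
byte 4: 7d ^ b0 = cd
byte 5: 2a ^ fb = d1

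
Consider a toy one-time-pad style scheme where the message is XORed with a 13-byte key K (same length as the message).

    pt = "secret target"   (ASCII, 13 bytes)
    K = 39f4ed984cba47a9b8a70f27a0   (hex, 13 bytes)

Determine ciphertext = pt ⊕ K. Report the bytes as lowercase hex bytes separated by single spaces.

XOR is its own inverse, so applying the key byte-wise gives the result directly.
73 ^ 39 = 4a
65 ^ f4 = 91
63 ^ ed = 8e
72 ^ 98 = ea
65 ^ 4c = 29
74 ^ ba = ce
20 ^ 47 = 67
74 ^ a9 = dd
61 ^ b8 = d9
72 ^ a7 = d5
67 ^ 0f = 68
65 ^ 27 = 42
74 ^ a0 = d4

4a 91 8e ea 29 ce 67 dd d9 d5 68 42 d4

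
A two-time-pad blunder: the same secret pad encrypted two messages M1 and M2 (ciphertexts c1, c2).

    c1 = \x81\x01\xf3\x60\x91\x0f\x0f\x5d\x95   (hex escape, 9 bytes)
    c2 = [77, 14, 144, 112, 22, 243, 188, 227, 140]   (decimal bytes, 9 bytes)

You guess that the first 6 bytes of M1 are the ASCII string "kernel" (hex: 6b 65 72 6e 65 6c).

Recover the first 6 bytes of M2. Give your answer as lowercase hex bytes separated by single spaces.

First, c1 ⊕ c2 = (M1 ⊕ K) ⊕ (M2 ⊕ K) = M1 ⊕ M2, so the key drops out. Then M2 = (M1 ⊕ M2) ⊕ M1 over the first 6 bytes.
byte 0: (81 ^ 4d) ^ 6b = cc ^ 6b = a7
byte 1: (01 ^ 0e) ^ 65 = 0f ^ 65 = 6a
byte 2: (f3 ^ 90) ^ 72 = 63 ^ 72 = 11
byte 3: (60 ^ 70) ^ 6e = 10 ^ 6e = 7e
byte 4: (91 ^ 16) ^ 65 = 87 ^ 65 = e2
byte 5: (0f ^ f3) ^ 6c = fc ^ 6c = 90

a7 6a 11 7e e2 90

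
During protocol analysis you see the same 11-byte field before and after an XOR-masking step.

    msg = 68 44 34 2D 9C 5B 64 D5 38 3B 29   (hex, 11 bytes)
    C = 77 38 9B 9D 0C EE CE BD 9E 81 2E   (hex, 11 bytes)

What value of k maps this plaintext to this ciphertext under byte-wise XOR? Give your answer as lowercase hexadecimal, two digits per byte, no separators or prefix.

1f7cafb090b5aa68a6ba07

Since C = msg ⊕ k, XORing both sides with msg gives k = msg ⊕ C.
68 ^ 77 = 1f
44 ^ 38 = 7c
34 ^ 9b = af
2d ^ 9d = b0
9c ^ 0c = 90
5b ^ ee = b5
64 ^ ce = aa
d5 ^ bd = 68
38 ^ 9e = a6
3b ^ 81 = ba
29 ^ 2e = 07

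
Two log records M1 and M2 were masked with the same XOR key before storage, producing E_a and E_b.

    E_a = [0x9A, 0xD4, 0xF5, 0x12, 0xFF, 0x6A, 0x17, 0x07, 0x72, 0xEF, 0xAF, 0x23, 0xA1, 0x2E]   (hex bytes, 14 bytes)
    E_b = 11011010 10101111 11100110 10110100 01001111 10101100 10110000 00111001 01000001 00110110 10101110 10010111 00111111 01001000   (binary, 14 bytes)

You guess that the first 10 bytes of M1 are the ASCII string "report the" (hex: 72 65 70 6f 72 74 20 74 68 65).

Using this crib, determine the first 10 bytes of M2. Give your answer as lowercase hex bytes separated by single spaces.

First, E_a ⊕ E_b = (M1 ⊕ K) ⊕ (M2 ⊕ K) = M1 ⊕ M2, so the key drops out. Then M2 = (M1 ⊕ M2) ⊕ M1 over the first 10 bytes.
byte 0: (9a ^ da) ^ 72 = 40 ^ 72 = 32
byte 1: (d4 ^ af) ^ 65 = 7b ^ 65 = 1e
byte 2: (f5 ^ e6) ^ 70 = 13 ^ 70 = 63
byte 3: (12 ^ b4) ^ 6f = a6 ^ 6f = c9
byte 4: (ff ^ 4f) ^ 72 = b0 ^ 72 = c2
byte 5: (6a ^ ac) ^ 74 = c6 ^ 74 = b2
byte 6: (17 ^ b0) ^ 20 = a7 ^ 20 = 87
byte 7: (07 ^ 39) ^ 74 = 3e ^ 74 = 4a
byte 8: (72 ^ 41) ^ 68 = 33 ^ 68 = 5b
byte 9: (ef ^ 36) ^ 65 = d9 ^ 65 = bc

32 1e 63 c9 c2 b2 87 4a 5b bc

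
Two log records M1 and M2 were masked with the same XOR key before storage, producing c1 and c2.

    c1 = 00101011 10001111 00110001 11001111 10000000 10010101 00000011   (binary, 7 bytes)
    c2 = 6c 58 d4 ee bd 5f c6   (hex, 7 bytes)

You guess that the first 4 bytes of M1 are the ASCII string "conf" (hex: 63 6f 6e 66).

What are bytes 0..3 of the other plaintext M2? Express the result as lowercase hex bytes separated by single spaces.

First, c1 ⊕ c2 = (M1 ⊕ K) ⊕ (M2 ⊕ K) = M1 ⊕ M2, so the key drops out. Then M2 = (M1 ⊕ M2) ⊕ M1 over the first 4 bytes.
byte 0: (2b ^ 6c) ^ 63 = 47 ^ 63 = 24
byte 1: (8f ^ 58) ^ 6f = d7 ^ 6f = b8
byte 2: (31 ^ d4) ^ 6e = e5 ^ 6e = 8b
byte 3: (cf ^ ee) ^ 66 = 21 ^ 66 = 47

24 b8 8b 47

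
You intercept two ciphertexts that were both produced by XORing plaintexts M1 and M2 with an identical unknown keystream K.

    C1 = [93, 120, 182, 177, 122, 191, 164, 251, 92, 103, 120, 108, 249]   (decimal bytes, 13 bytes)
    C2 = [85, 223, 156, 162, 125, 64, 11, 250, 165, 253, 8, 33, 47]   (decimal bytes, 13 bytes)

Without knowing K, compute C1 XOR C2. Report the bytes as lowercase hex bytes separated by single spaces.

08 a7 2a 13 07 ff af 01 f9 9a 70 4d d6

C1 ⊕ C2 = (M1 ⊕ K) ⊕ (M2 ⊕ K) = M1 ⊕ M2 — the shared key cancels under XOR.
5d xor 55 = 08
78 xor df = a7
b6 xor 9c = 2a
b1 xor a2 = 13
7a xor 7d = 07
bf xor 40 = ff
a4 xor 0b = af
fb xor fa = 01
5c xor a5 = f9
67 xor fd = 9a
78 xor 08 = 70
6c xor 21 = 4d
f9 xor 2f = d6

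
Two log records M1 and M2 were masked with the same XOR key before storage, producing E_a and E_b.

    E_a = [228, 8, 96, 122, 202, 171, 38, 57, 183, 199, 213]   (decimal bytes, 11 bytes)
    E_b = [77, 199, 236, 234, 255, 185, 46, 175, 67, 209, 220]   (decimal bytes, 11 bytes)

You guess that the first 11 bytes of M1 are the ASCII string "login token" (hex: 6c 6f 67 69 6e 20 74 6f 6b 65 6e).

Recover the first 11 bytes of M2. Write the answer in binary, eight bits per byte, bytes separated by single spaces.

11000101 10100000 11101011 11111001 01011011 00110010 01111100 11111001 10011111 01110011 01100111

First, E_a ⊕ E_b = (M1 ⊕ K) ⊕ (M2 ⊕ K) = M1 ⊕ M2, so the key drops out. Then M2 = (M1 ⊕ M2) ⊕ M1 over the first 11 bytes.
byte 0: (e4 ^ 4d) ^ 6c = a9 ^ 6c = c5
byte 1: (08 ^ c7) ^ 6f = cf ^ 6f = a0
byte 2: (60 ^ ec) ^ 67 = 8c ^ 67 = eb
byte 3: (7a ^ ea) ^ 69 = 90 ^ 69 = f9
byte 4: (ca ^ ff) ^ 6e = 35 ^ 6e = 5b
byte 5: (ab ^ b9) ^ 20 = 12 ^ 20 = 32
byte 6: (26 ^ 2e) ^ 74 = 08 ^ 74 = 7c
byte 7: (39 ^ af) ^ 6f = 96 ^ 6f = f9
byte 8: (b7 ^ 43) ^ 6b = f4 ^ 6b = 9f
byte 9: (c7 ^ d1) ^ 65 = 16 ^ 65 = 73
byte 10: (d5 ^ dc) ^ 6e = 09 ^ 6e = 67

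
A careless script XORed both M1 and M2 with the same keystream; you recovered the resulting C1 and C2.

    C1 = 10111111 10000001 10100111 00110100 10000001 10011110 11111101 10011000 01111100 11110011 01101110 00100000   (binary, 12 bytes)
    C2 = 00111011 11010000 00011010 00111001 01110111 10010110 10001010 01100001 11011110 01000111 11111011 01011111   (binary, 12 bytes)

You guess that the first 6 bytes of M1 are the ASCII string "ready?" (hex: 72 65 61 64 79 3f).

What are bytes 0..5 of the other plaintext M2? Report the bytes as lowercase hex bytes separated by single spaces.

f6 34 dc 69 8f 37

First, C1 ⊕ C2 = (M1 ⊕ K) ⊕ (M2 ⊕ K) = M1 ⊕ M2, so the key drops out. Then M2 = (M1 ⊕ M2) ⊕ M1 over the first 6 bytes.
byte 0: (bf XOR 3b) XOR 72 = 84 XOR 72 = f6
byte 1: (81 XOR d0) XOR 65 = 51 XOR 65 = 34
byte 2: (a7 XOR 1a) XOR 61 = bd XOR 61 = dc
byte 3: (34 XOR 39) XOR 64 = 0d XOR 64 = 69
byte 4: (81 XOR 77) XOR 79 = f6 XOR 79 = 8f
byte 5: (9e XOR 96) XOR 3f = 08 XOR 3f = 37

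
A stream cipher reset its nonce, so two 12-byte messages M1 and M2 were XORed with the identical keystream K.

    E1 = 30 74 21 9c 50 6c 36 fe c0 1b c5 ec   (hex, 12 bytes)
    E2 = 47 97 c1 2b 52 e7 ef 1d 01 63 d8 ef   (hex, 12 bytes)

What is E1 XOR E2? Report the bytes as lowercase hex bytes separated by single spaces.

E1 ⊕ E2 = (M1 ⊕ K) ⊕ (M2 ⊕ K) = M1 ⊕ M2 — the shared key cancels under XOR.
00110000 xor 01000111 = 01110111
01110100 xor 10010111 = 11100011
00100001 xor 11000001 = 11100000
10011100 xor 00101011 = 10110111
01010000 xor 01010010 = 00000010
01101100 xor 11100111 = 10001011
00110110 xor 11101111 = 11011001
11111110 xor 00011101 = 11100011
11000000 xor 00000001 = 11000001
00011011 xor 01100011 = 01111000
11000101 xor 11011000 = 00011101
11101100 xor 11101111 = 00000011

77 e3 e0 b7 02 8b d9 e3 c1 78 1d 03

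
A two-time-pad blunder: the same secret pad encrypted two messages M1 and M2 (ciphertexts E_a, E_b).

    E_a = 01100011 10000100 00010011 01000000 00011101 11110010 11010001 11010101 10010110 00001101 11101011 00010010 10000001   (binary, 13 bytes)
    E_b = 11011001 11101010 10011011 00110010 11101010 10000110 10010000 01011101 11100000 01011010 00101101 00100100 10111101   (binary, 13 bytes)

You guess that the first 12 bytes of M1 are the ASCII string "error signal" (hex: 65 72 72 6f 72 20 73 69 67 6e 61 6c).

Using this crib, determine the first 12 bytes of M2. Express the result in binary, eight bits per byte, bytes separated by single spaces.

11011111 00011100 11111010 00011101 10000101 01010100 00110010 11100001 00010001 00111001 10100111 01011010

First, E_a ⊕ E_b = (M1 ⊕ K) ⊕ (M2 ⊕ K) = M1 ⊕ M2, so the key drops out. Then M2 = (M1 ⊕ M2) ⊕ M1 over the first 12 bytes.
byte 0: (63 XOR d9) XOR 65 = ba XOR 65 = df
byte 1: (84 XOR ea) XOR 72 = 6e XOR 72 = 1c
byte 2: (13 XOR 9b) XOR 72 = 88 XOR 72 = fa
byte 3: (40 XOR 32) XOR 6f = 72 XOR 6f = 1d
byte 4: (1d XOR ea) XOR 72 = f7 XOR 72 = 85
byte 5: (f2 XOR 86) XOR 20 = 74 XOR 20 = 54
byte 6: (d1 XOR 90) XOR 73 = 41 XOR 73 = 32
byte 7: (d5 XOR 5d) XOR 69 = 88 XOR 69 = e1
byte 8: (96 XOR e0) XOR 67 = 76 XOR 67 = 11
byte 9: (0d XOR 5a) XOR 6e = 57 XOR 6e = 39
byte 10: (eb XOR 2d) XOR 61 = c6 XOR 61 = a7
byte 11: (12 XOR 24) XOR 6c = 36 XOR 6c = 5a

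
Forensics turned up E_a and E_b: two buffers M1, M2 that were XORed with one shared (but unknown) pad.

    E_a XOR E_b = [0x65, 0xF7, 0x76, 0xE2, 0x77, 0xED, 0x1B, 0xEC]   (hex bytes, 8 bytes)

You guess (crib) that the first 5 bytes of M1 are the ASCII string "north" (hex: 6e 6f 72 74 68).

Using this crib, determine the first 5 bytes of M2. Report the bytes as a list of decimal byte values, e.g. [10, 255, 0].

[11, 152, 4, 150, 31]

Since E_a ⊕ E_b = M1 ⊕ M2, XORing with the guessed M1 bytes yields the corresponding M2 bytes: M2 = (E_a ⊕ E_b) ⊕ M1.
65 xor 6e = 0b
f7 xor 6f = 98
76 xor 72 = 04
e2 xor 74 = 96
77 xor 68 = 1f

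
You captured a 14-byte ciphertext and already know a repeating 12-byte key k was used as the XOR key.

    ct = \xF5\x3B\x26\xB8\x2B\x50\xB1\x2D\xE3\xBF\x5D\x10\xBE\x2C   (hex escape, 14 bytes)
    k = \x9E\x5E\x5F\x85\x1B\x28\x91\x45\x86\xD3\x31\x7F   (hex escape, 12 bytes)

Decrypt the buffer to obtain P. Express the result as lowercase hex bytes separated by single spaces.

The 12-byte key repeats, so the effective keystream is 9e 5e 5f 85 1b 28 91 45 86 d3 31 7f 9e 5e.
byte 0: f5 ⊕ 9e = 6b
byte 1: 3b ⊕ 5e = 65
byte 2: 26 ⊕ 5f = 79
byte 3: b8 ⊕ 85 = 3d
byte 4: 2b ⊕ 1b = 30
byte 5: 50 ⊕ 28 = 78
byte 6: b1 ⊕ 91 = 20
byte 7: 2d ⊕ 45 = 68
byte 8: e3 ⊕ 86 = 65
byte 9: bf ⊕ d3 = 6c
byte 10: 5d ⊕ 31 = 6c
byte 11: 10 ⊕ 7f = 6f
byte 12: be ⊕ 9e = 20
byte 13: 2c ⊕ 5e = 72

6b 65 79 3d 30 78 20 68 65 6c 6c 6f 20 72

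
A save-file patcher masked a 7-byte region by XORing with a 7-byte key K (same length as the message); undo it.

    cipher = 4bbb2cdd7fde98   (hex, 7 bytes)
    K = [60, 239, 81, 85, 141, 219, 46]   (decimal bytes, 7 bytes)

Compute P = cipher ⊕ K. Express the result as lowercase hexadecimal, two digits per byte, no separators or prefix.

byte 0: 4b XOR 3c = 77
byte 1: bb XOR ef = 54
byte 2: 2c XOR 51 = 7d
byte 3: dd XOR 55 = 88
byte 4: 7f XOR 8d = f2
byte 5: de XOR db = 05
byte 6: 98 XOR 2e = b6

77547d88f205b6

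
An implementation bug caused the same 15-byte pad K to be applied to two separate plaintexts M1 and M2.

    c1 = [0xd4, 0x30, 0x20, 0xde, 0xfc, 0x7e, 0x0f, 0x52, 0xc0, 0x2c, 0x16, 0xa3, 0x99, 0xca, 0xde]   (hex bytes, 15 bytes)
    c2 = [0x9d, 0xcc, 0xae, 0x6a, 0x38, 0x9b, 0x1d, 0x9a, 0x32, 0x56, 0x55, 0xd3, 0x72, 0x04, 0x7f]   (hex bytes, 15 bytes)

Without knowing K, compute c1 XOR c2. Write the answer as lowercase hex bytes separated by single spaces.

c1 ⊕ c2 = (M1 ⊕ K) ⊕ (M2 ⊕ K) = M1 ⊕ M2 — the shared key cancels under XOR.
d4 xor 9d = 49
30 xor cc = fc
20 xor ae = 8e
de xor 6a = b4
fc xor 38 = c4
7e xor 9b = e5
0f xor 1d = 12
52 xor 9a = c8
c0 xor 32 = f2
2c xor 56 = 7a
16 xor 55 = 43
a3 xor d3 = 70
99 xor 72 = eb
ca xor 04 = ce
de xor 7f = a1

49 fc 8e b4 c4 e5 12 c8 f2 7a 43 70 eb ce a1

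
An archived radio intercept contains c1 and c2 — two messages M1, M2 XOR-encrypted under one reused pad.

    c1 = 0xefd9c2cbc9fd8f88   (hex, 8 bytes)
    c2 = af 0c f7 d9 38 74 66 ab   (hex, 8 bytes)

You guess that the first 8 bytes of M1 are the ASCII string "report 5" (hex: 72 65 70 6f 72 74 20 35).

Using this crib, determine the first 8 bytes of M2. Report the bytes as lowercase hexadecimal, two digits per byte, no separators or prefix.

First, c1 ⊕ c2 = (M1 ⊕ K) ⊕ (M2 ⊕ K) = M1 ⊕ M2, so the key drops out. Then M2 = (M1 ⊕ M2) ⊕ M1 over the first 8 bytes.
byte 0: (ef XOR af) XOR 72 = 40 XOR 72 = 32
byte 1: (d9 XOR 0c) XOR 65 = d5 XOR 65 = b0
byte 2: (c2 XOR f7) XOR 70 = 35 XOR 70 = 45
byte 3: (cb XOR d9) XOR 6f = 12 XOR 6f = 7d
byte 4: (c9 XOR 38) XOR 72 = f1 XOR 72 = 83
byte 5: (fd XOR 74) XOR 74 = 89 XOR 74 = fd
byte 6: (8f XOR 66) XOR 20 = e9 XOR 20 = c9
byte 7: (88 XOR ab) XOR 35 = 23 XOR 35 = 16

32b0457d83fdc916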